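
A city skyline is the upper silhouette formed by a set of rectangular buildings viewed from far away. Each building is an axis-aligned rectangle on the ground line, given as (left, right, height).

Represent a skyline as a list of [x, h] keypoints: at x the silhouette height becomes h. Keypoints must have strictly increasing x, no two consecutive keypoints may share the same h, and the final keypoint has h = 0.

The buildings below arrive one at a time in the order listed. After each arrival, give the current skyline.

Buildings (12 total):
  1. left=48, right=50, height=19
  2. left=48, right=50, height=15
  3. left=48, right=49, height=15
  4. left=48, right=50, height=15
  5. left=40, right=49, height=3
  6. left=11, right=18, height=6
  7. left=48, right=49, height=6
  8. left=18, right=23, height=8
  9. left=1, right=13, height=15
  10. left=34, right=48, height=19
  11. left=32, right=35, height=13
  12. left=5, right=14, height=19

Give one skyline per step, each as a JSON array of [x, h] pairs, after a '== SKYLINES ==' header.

== SKYLINES ==
[[48,19],[50,0]]
[[48,19],[50,0]]
[[48,19],[50,0]]
[[48,19],[50,0]]
[[40,3],[48,19],[50,0]]
[[11,6],[18,0],[40,3],[48,19],[50,0]]
[[11,6],[18,0],[40,3],[48,19],[50,0]]
[[11,6],[18,8],[23,0],[40,3],[48,19],[50,0]]
[[1,15],[13,6],[18,8],[23,0],[40,3],[48,19],[50,0]]
[[1,15],[13,6],[18,8],[23,0],[34,19],[50,0]]
[[1,15],[13,6],[18,8],[23,0],[32,13],[34,19],[50,0]]
[[1,15],[5,19],[14,6],[18,8],[23,0],[32,13],[34,19],[50,0]]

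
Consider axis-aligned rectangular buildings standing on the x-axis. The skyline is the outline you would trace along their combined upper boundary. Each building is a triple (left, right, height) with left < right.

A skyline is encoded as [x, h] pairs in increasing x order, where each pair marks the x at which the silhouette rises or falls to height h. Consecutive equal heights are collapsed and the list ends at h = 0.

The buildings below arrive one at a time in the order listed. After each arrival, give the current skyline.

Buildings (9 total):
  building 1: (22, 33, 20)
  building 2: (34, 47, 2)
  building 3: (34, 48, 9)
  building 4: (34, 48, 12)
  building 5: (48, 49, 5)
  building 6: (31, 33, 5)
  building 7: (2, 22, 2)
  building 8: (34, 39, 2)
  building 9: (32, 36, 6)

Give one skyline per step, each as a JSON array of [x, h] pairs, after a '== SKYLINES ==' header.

== SKYLINES ==
[[22,20],[33,0]]
[[22,20],[33,0],[34,2],[47,0]]
[[22,20],[33,0],[34,9],[48,0]]
[[22,20],[33,0],[34,12],[48,0]]
[[22,20],[33,0],[34,12],[48,5],[49,0]]
[[22,20],[33,0],[34,12],[48,5],[49,0]]
[[2,2],[22,20],[33,0],[34,12],[48,5],[49,0]]
[[2,2],[22,20],[33,0],[34,12],[48,5],[49,0]]
[[2,2],[22,20],[33,6],[34,12],[48,5],[49,0]]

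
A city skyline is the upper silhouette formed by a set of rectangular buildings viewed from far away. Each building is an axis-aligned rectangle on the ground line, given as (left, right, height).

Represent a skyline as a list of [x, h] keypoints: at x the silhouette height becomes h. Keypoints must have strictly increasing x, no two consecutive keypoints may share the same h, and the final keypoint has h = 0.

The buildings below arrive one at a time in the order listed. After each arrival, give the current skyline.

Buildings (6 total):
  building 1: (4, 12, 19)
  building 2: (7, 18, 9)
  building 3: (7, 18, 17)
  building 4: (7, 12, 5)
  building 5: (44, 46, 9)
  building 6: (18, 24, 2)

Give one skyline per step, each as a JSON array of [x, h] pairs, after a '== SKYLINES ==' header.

== SKYLINES ==
[[4,19],[12,0]]
[[4,19],[12,9],[18,0]]
[[4,19],[12,17],[18,0]]
[[4,19],[12,17],[18,0]]
[[4,19],[12,17],[18,0],[44,9],[46,0]]
[[4,19],[12,17],[18,2],[24,0],[44,9],[46,0]]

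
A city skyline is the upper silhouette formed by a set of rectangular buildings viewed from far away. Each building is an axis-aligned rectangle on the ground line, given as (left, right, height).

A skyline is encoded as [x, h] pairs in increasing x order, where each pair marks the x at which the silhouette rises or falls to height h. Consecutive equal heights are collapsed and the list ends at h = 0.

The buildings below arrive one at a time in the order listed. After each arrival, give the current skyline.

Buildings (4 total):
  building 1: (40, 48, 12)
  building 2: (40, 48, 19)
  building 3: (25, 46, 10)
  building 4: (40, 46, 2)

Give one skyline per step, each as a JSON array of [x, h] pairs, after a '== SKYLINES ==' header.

== SKYLINES ==
[[40,12],[48,0]]
[[40,19],[48,0]]
[[25,10],[40,19],[48,0]]
[[25,10],[40,19],[48,0]]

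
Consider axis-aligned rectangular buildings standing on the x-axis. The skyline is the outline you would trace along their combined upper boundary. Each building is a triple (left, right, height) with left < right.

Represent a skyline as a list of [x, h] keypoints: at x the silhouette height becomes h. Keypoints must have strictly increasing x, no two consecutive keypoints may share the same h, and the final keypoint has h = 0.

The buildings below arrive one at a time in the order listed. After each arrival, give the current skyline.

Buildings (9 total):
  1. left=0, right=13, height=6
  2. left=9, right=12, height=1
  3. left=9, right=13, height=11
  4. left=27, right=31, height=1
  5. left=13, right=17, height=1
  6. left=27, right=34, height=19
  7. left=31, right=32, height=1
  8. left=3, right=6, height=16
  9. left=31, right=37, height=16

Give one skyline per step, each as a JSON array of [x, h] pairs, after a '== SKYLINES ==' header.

== SKYLINES ==
[[0,6],[13,0]]
[[0,6],[13,0]]
[[0,6],[9,11],[13,0]]
[[0,6],[9,11],[13,0],[27,1],[31,0]]
[[0,6],[9,11],[13,1],[17,0],[27,1],[31,0]]
[[0,6],[9,11],[13,1],[17,0],[27,19],[34,0]]
[[0,6],[9,11],[13,1],[17,0],[27,19],[34,0]]
[[0,6],[3,16],[6,6],[9,11],[13,1],[17,0],[27,19],[34,0]]
[[0,6],[3,16],[6,6],[9,11],[13,1],[17,0],[27,19],[34,16],[37,0]]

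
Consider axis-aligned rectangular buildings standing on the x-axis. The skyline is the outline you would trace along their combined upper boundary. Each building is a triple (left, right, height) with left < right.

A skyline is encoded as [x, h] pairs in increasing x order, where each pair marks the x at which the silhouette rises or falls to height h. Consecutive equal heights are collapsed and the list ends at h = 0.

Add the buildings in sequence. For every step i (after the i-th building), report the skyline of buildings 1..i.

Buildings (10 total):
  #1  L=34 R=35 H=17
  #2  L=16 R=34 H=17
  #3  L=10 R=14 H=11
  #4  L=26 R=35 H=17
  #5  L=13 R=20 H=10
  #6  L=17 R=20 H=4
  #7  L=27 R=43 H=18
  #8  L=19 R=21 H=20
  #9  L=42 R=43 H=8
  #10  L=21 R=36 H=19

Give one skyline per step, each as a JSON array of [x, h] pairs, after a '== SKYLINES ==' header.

== SKYLINES ==
[[34,17],[35,0]]
[[16,17],[35,0]]
[[10,11],[14,0],[16,17],[35,0]]
[[10,11],[14,0],[16,17],[35,0]]
[[10,11],[14,10],[16,17],[35,0]]
[[10,11],[14,10],[16,17],[35,0]]
[[10,11],[14,10],[16,17],[27,18],[43,0]]
[[10,11],[14,10],[16,17],[19,20],[21,17],[27,18],[43,0]]
[[10,11],[14,10],[16,17],[19,20],[21,17],[27,18],[43,0]]
[[10,11],[14,10],[16,17],[19,20],[21,19],[36,18],[43,0]]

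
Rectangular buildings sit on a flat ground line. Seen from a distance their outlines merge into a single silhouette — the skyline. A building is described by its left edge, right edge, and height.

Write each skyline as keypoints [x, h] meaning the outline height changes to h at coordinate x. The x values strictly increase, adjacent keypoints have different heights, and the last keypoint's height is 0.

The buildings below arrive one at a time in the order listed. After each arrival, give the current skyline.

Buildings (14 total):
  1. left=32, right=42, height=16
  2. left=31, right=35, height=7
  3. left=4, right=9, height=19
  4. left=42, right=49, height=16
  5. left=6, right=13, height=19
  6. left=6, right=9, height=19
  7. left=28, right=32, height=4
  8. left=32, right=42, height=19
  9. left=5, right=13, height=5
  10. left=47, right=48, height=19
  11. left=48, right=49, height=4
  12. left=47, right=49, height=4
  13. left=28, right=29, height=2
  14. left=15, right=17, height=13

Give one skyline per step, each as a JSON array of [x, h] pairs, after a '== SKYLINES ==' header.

== SKYLINES ==
[[32,16],[42,0]]
[[31,7],[32,16],[42,0]]
[[4,19],[9,0],[31,7],[32,16],[42,0]]
[[4,19],[9,0],[31,7],[32,16],[49,0]]
[[4,19],[13,0],[31,7],[32,16],[49,0]]
[[4,19],[13,0],[31,7],[32,16],[49,0]]
[[4,19],[13,0],[28,4],[31,7],[32,16],[49,0]]
[[4,19],[13,0],[28,4],[31,7],[32,19],[42,16],[49,0]]
[[4,19],[13,0],[28,4],[31,7],[32,19],[42,16],[49,0]]
[[4,19],[13,0],[28,4],[31,7],[32,19],[42,16],[47,19],[48,16],[49,0]]
[[4,19],[13,0],[28,4],[31,7],[32,19],[42,16],[47,19],[48,16],[49,0]]
[[4,19],[13,0],[28,4],[31,7],[32,19],[42,16],[47,19],[48,16],[49,0]]
[[4,19],[13,0],[28,4],[31,7],[32,19],[42,16],[47,19],[48,16],[49,0]]
[[4,19],[13,0],[15,13],[17,0],[28,4],[31,7],[32,19],[42,16],[47,19],[48,16],[49,0]]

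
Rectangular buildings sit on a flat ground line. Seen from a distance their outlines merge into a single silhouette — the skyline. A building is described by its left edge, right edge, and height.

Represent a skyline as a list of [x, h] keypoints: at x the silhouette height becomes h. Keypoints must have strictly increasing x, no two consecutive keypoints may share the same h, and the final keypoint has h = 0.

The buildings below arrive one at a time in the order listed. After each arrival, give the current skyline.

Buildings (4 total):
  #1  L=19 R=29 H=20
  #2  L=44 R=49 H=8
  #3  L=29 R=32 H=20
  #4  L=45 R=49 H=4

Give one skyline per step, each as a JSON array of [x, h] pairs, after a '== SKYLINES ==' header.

== SKYLINES ==
[[19,20],[29,0]]
[[19,20],[29,0],[44,8],[49,0]]
[[19,20],[32,0],[44,8],[49,0]]
[[19,20],[32,0],[44,8],[49,0]]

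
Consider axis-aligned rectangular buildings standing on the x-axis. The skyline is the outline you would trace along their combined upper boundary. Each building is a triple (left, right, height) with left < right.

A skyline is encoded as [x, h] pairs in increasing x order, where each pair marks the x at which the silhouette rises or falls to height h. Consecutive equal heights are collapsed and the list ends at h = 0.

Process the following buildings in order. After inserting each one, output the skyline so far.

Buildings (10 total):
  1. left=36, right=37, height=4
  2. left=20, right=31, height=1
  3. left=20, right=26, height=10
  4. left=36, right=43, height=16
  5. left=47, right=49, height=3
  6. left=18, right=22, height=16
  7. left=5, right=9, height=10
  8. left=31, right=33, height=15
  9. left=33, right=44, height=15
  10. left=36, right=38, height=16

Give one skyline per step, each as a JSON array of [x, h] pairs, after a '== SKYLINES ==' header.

== SKYLINES ==
[[36,4],[37,0]]
[[20,1],[31,0],[36,4],[37,0]]
[[20,10],[26,1],[31,0],[36,4],[37,0]]
[[20,10],[26,1],[31,0],[36,16],[43,0]]
[[20,10],[26,1],[31,0],[36,16],[43,0],[47,3],[49,0]]
[[18,16],[22,10],[26,1],[31,0],[36,16],[43,0],[47,3],[49,0]]
[[5,10],[9,0],[18,16],[22,10],[26,1],[31,0],[36,16],[43,0],[47,3],[49,0]]
[[5,10],[9,0],[18,16],[22,10],[26,1],[31,15],[33,0],[36,16],[43,0],[47,3],[49,0]]
[[5,10],[9,0],[18,16],[22,10],[26,1],[31,15],[36,16],[43,15],[44,0],[47,3],[49,0]]
[[5,10],[9,0],[18,16],[22,10],[26,1],[31,15],[36,16],[43,15],[44,0],[47,3],[49,0]]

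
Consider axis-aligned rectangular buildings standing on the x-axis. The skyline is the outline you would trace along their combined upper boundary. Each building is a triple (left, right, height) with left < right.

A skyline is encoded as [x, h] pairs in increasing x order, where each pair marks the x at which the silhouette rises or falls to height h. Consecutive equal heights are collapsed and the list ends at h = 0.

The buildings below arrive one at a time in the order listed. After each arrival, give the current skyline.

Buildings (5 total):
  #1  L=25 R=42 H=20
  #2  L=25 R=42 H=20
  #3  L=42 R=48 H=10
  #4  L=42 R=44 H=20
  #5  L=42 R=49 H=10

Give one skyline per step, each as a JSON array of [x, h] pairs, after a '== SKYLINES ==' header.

== SKYLINES ==
[[25,20],[42,0]]
[[25,20],[42,0]]
[[25,20],[42,10],[48,0]]
[[25,20],[44,10],[48,0]]
[[25,20],[44,10],[49,0]]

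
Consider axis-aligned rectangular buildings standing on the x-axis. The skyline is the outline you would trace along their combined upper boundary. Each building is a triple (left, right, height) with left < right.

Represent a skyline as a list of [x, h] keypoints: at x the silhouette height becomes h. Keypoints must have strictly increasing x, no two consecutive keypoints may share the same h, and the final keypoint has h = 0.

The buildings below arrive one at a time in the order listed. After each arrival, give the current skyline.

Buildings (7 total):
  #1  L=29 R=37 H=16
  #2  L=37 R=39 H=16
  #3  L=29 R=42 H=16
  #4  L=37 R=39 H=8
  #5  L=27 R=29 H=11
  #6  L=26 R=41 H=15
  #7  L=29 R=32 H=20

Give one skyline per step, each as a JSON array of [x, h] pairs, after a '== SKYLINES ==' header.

== SKYLINES ==
[[29,16],[37,0]]
[[29,16],[39,0]]
[[29,16],[42,0]]
[[29,16],[42,0]]
[[27,11],[29,16],[42,0]]
[[26,15],[29,16],[42,0]]
[[26,15],[29,20],[32,16],[42,0]]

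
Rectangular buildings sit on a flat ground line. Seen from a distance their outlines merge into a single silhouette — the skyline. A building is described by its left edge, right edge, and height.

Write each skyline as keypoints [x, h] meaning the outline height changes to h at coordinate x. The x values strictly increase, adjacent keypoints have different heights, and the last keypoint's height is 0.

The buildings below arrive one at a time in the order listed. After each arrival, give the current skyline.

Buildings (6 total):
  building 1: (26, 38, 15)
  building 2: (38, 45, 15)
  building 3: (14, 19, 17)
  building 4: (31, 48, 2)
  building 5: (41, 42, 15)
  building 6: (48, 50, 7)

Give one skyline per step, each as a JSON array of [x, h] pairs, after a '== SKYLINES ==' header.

== SKYLINES ==
[[26,15],[38,0]]
[[26,15],[45,0]]
[[14,17],[19,0],[26,15],[45,0]]
[[14,17],[19,0],[26,15],[45,2],[48,0]]
[[14,17],[19,0],[26,15],[45,2],[48,0]]
[[14,17],[19,0],[26,15],[45,2],[48,7],[50,0]]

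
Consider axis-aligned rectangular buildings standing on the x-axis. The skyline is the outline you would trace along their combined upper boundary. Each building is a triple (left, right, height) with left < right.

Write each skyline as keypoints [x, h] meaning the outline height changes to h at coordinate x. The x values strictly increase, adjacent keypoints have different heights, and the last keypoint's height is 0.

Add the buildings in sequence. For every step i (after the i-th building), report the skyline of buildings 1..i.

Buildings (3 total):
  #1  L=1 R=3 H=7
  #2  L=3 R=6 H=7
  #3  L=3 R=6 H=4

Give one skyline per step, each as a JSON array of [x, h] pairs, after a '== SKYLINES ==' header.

== SKYLINES ==
[[1,7],[3,0]]
[[1,7],[6,0]]
[[1,7],[6,0]]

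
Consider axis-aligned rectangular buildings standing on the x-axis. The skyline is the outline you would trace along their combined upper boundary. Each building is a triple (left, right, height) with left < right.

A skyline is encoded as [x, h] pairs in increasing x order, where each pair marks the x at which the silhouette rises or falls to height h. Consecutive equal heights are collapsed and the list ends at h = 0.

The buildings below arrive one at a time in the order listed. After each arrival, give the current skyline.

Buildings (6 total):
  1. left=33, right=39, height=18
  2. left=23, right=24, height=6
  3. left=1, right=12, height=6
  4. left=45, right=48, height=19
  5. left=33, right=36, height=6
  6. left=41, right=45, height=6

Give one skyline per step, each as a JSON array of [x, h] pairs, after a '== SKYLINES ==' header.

== SKYLINES ==
[[33,18],[39,0]]
[[23,6],[24,0],[33,18],[39,0]]
[[1,6],[12,0],[23,6],[24,0],[33,18],[39,0]]
[[1,6],[12,0],[23,6],[24,0],[33,18],[39,0],[45,19],[48,0]]
[[1,6],[12,0],[23,6],[24,0],[33,18],[39,0],[45,19],[48,0]]
[[1,6],[12,0],[23,6],[24,0],[33,18],[39,0],[41,6],[45,19],[48,0]]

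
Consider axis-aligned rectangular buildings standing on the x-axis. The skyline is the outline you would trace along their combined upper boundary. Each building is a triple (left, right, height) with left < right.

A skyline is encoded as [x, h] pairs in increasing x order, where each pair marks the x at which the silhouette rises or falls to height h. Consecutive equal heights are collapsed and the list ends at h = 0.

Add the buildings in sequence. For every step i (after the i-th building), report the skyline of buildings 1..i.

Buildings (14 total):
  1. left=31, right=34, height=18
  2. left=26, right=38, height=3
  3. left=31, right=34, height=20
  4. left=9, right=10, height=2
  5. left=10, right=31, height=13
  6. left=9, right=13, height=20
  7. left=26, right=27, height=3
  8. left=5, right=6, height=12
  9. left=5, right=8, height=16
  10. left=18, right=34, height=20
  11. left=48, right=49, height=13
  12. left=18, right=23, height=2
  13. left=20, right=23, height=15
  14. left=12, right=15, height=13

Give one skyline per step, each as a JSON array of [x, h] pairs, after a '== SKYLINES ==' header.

== SKYLINES ==
[[31,18],[34,0]]
[[26,3],[31,18],[34,3],[38,0]]
[[26,3],[31,20],[34,3],[38,0]]
[[9,2],[10,0],[26,3],[31,20],[34,3],[38,0]]
[[9,2],[10,13],[31,20],[34,3],[38,0]]
[[9,20],[13,13],[31,20],[34,3],[38,0]]
[[9,20],[13,13],[31,20],[34,3],[38,0]]
[[5,12],[6,0],[9,20],[13,13],[31,20],[34,3],[38,0]]
[[5,16],[8,0],[9,20],[13,13],[31,20],[34,3],[38,0]]
[[5,16],[8,0],[9,20],[13,13],[18,20],[34,3],[38,0]]
[[5,16],[8,0],[9,20],[13,13],[18,20],[34,3],[38,0],[48,13],[49,0]]
[[5,16],[8,0],[9,20],[13,13],[18,20],[34,3],[38,0],[48,13],[49,0]]
[[5,16],[8,0],[9,20],[13,13],[18,20],[34,3],[38,0],[48,13],[49,0]]
[[5,16],[8,0],[9,20],[13,13],[18,20],[34,3],[38,0],[48,13],[49,0]]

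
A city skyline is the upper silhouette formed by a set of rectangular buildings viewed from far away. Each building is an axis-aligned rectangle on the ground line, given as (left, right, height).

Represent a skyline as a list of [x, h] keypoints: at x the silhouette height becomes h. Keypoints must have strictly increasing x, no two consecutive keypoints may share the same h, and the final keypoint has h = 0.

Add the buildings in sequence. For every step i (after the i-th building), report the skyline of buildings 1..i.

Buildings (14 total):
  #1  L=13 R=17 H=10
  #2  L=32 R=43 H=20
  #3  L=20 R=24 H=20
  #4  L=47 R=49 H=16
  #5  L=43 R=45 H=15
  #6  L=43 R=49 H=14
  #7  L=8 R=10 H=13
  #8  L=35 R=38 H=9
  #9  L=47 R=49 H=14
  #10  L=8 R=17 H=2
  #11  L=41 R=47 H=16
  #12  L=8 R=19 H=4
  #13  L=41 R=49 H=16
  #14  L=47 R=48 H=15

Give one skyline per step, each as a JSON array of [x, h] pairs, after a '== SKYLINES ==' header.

== SKYLINES ==
[[13,10],[17,0]]
[[13,10],[17,0],[32,20],[43,0]]
[[13,10],[17,0],[20,20],[24,0],[32,20],[43,0]]
[[13,10],[17,0],[20,20],[24,0],[32,20],[43,0],[47,16],[49,0]]
[[13,10],[17,0],[20,20],[24,0],[32,20],[43,15],[45,0],[47,16],[49,0]]
[[13,10],[17,0],[20,20],[24,0],[32,20],[43,15],[45,14],[47,16],[49,0]]
[[8,13],[10,0],[13,10],[17,0],[20,20],[24,0],[32,20],[43,15],[45,14],[47,16],[49,0]]
[[8,13],[10,0],[13,10],[17,0],[20,20],[24,0],[32,20],[43,15],[45,14],[47,16],[49,0]]
[[8,13],[10,0],[13,10],[17,0],[20,20],[24,0],[32,20],[43,15],[45,14],[47,16],[49,0]]
[[8,13],[10,2],[13,10],[17,0],[20,20],[24,0],[32,20],[43,15],[45,14],[47,16],[49,0]]
[[8,13],[10,2],[13,10],[17,0],[20,20],[24,0],[32,20],[43,16],[49,0]]
[[8,13],[10,4],[13,10],[17,4],[19,0],[20,20],[24,0],[32,20],[43,16],[49,0]]
[[8,13],[10,4],[13,10],[17,4],[19,0],[20,20],[24,0],[32,20],[43,16],[49,0]]
[[8,13],[10,4],[13,10],[17,4],[19,0],[20,20],[24,0],[32,20],[43,16],[49,0]]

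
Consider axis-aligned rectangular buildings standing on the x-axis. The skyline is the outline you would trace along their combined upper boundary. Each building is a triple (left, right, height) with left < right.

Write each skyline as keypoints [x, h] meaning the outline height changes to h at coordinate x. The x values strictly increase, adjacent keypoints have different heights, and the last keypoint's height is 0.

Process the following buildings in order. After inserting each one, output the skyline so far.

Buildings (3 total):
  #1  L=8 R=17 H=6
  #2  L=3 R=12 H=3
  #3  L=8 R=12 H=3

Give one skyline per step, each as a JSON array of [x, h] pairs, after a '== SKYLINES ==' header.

== SKYLINES ==
[[8,6],[17,0]]
[[3,3],[8,6],[17,0]]
[[3,3],[8,6],[17,0]]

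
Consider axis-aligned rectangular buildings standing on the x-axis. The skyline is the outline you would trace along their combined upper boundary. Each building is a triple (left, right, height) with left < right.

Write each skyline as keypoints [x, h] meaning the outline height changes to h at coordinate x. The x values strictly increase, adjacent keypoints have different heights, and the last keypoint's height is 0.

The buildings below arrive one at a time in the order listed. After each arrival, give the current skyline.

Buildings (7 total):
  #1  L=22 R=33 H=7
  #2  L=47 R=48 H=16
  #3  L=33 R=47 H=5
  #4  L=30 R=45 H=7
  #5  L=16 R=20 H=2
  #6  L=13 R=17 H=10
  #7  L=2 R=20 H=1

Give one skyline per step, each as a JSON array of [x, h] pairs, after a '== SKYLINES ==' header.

== SKYLINES ==
[[22,7],[33,0]]
[[22,7],[33,0],[47,16],[48,0]]
[[22,7],[33,5],[47,16],[48,0]]
[[22,7],[45,5],[47,16],[48,0]]
[[16,2],[20,0],[22,7],[45,5],[47,16],[48,0]]
[[13,10],[17,2],[20,0],[22,7],[45,5],[47,16],[48,0]]
[[2,1],[13,10],[17,2],[20,0],[22,7],[45,5],[47,16],[48,0]]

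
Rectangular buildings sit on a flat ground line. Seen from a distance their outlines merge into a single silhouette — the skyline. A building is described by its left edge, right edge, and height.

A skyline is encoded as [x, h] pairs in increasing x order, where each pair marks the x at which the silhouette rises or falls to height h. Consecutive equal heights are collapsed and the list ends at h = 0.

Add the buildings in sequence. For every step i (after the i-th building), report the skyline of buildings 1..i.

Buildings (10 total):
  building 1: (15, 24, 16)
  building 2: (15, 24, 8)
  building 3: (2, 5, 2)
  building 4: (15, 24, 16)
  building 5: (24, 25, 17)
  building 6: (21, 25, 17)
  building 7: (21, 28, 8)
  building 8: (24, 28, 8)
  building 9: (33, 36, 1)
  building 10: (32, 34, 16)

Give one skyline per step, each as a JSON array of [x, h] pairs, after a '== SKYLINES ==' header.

== SKYLINES ==
[[15,16],[24,0]]
[[15,16],[24,0]]
[[2,2],[5,0],[15,16],[24,0]]
[[2,2],[5,0],[15,16],[24,0]]
[[2,2],[5,0],[15,16],[24,17],[25,0]]
[[2,2],[5,0],[15,16],[21,17],[25,0]]
[[2,2],[5,0],[15,16],[21,17],[25,8],[28,0]]
[[2,2],[5,0],[15,16],[21,17],[25,8],[28,0]]
[[2,2],[5,0],[15,16],[21,17],[25,8],[28,0],[33,1],[36,0]]
[[2,2],[5,0],[15,16],[21,17],[25,8],[28,0],[32,16],[34,1],[36,0]]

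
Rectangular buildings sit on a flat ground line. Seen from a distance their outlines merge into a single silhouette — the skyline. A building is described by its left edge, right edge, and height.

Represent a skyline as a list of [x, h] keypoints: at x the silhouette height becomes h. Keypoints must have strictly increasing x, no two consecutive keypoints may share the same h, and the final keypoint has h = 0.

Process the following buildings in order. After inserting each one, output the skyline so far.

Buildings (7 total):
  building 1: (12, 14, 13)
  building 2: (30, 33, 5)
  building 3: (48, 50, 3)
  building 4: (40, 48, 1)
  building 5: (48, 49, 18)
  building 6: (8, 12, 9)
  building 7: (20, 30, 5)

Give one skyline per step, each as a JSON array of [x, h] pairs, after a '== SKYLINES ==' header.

== SKYLINES ==
[[12,13],[14,0]]
[[12,13],[14,0],[30,5],[33,0]]
[[12,13],[14,0],[30,5],[33,0],[48,3],[50,0]]
[[12,13],[14,0],[30,5],[33,0],[40,1],[48,3],[50,0]]
[[12,13],[14,0],[30,5],[33,0],[40,1],[48,18],[49,3],[50,0]]
[[8,9],[12,13],[14,0],[30,5],[33,0],[40,1],[48,18],[49,3],[50,0]]
[[8,9],[12,13],[14,0],[20,5],[33,0],[40,1],[48,18],[49,3],[50,0]]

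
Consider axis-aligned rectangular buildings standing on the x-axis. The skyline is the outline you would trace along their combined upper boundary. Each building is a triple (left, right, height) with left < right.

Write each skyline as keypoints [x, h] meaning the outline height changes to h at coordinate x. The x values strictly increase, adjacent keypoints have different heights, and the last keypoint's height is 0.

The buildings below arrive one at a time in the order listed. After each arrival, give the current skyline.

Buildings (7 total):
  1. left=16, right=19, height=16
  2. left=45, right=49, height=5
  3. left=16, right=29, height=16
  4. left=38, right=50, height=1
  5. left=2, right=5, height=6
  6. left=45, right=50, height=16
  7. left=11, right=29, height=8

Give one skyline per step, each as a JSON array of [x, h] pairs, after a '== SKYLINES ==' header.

== SKYLINES ==
[[16,16],[19,0]]
[[16,16],[19,0],[45,5],[49,0]]
[[16,16],[29,0],[45,5],[49,0]]
[[16,16],[29,0],[38,1],[45,5],[49,1],[50,0]]
[[2,6],[5,0],[16,16],[29,0],[38,1],[45,5],[49,1],[50,0]]
[[2,6],[5,0],[16,16],[29,0],[38,1],[45,16],[50,0]]
[[2,6],[5,0],[11,8],[16,16],[29,0],[38,1],[45,16],[50,0]]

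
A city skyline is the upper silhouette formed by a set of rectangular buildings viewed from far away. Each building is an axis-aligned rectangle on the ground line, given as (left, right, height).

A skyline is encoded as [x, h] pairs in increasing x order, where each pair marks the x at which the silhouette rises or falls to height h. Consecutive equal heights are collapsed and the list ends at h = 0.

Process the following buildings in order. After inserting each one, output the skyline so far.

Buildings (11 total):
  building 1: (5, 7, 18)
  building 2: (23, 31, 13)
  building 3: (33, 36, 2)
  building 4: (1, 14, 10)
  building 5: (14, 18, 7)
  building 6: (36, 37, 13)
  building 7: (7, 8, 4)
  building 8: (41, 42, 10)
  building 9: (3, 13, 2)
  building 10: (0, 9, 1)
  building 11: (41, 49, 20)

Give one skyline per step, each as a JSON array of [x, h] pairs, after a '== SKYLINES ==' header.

== SKYLINES ==
[[5,18],[7,0]]
[[5,18],[7,0],[23,13],[31,0]]
[[5,18],[7,0],[23,13],[31,0],[33,2],[36,0]]
[[1,10],[5,18],[7,10],[14,0],[23,13],[31,0],[33,2],[36,0]]
[[1,10],[5,18],[7,10],[14,7],[18,0],[23,13],[31,0],[33,2],[36,0]]
[[1,10],[5,18],[7,10],[14,7],[18,0],[23,13],[31,0],[33,2],[36,13],[37,0]]
[[1,10],[5,18],[7,10],[14,7],[18,0],[23,13],[31,0],[33,2],[36,13],[37,0]]
[[1,10],[5,18],[7,10],[14,7],[18,0],[23,13],[31,0],[33,2],[36,13],[37,0],[41,10],[42,0]]
[[1,10],[5,18],[7,10],[14,7],[18,0],[23,13],[31,0],[33,2],[36,13],[37,0],[41,10],[42,0]]
[[0,1],[1,10],[5,18],[7,10],[14,7],[18,0],[23,13],[31,0],[33,2],[36,13],[37,0],[41,10],[42,0]]
[[0,1],[1,10],[5,18],[7,10],[14,7],[18,0],[23,13],[31,0],[33,2],[36,13],[37,0],[41,20],[49,0]]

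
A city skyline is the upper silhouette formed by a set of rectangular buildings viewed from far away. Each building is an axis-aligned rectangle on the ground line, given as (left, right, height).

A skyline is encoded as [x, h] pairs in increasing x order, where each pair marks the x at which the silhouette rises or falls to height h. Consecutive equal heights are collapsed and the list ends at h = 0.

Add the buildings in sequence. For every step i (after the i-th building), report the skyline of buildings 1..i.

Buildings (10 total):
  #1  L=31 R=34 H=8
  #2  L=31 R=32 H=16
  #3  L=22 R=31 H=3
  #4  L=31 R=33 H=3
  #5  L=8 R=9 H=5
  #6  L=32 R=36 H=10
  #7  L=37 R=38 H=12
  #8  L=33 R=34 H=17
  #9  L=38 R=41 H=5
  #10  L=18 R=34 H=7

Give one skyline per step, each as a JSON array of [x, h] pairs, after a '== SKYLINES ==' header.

== SKYLINES ==
[[31,8],[34,0]]
[[31,16],[32,8],[34,0]]
[[22,3],[31,16],[32,8],[34,0]]
[[22,3],[31,16],[32,8],[34,0]]
[[8,5],[9,0],[22,3],[31,16],[32,8],[34,0]]
[[8,5],[9,0],[22,3],[31,16],[32,10],[36,0]]
[[8,5],[9,0],[22,3],[31,16],[32,10],[36,0],[37,12],[38,0]]
[[8,5],[9,0],[22,3],[31,16],[32,10],[33,17],[34,10],[36,0],[37,12],[38,0]]
[[8,5],[9,0],[22,3],[31,16],[32,10],[33,17],[34,10],[36,0],[37,12],[38,5],[41,0]]
[[8,5],[9,0],[18,7],[31,16],[32,10],[33,17],[34,10],[36,0],[37,12],[38,5],[41,0]]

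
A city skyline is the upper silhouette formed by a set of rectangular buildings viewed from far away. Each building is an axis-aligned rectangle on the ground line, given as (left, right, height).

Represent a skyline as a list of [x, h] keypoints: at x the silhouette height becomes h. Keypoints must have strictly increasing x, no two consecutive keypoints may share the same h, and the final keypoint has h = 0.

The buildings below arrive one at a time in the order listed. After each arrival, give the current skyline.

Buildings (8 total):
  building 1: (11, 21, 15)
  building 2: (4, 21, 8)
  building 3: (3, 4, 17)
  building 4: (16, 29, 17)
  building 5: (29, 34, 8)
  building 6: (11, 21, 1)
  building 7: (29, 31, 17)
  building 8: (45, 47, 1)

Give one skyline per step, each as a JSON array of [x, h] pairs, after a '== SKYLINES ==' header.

== SKYLINES ==
[[11,15],[21,0]]
[[4,8],[11,15],[21,0]]
[[3,17],[4,8],[11,15],[21,0]]
[[3,17],[4,8],[11,15],[16,17],[29,0]]
[[3,17],[4,8],[11,15],[16,17],[29,8],[34,0]]
[[3,17],[4,8],[11,15],[16,17],[29,8],[34,0]]
[[3,17],[4,8],[11,15],[16,17],[31,8],[34,0]]
[[3,17],[4,8],[11,15],[16,17],[31,8],[34,0],[45,1],[47,0]]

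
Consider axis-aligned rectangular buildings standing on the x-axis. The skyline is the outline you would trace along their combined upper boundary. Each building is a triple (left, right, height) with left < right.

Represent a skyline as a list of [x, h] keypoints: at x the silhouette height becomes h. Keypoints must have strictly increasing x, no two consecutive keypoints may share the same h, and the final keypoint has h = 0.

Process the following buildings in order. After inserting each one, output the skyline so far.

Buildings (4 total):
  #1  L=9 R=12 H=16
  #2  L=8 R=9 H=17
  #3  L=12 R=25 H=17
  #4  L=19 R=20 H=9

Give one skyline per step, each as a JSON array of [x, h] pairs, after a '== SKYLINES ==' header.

== SKYLINES ==
[[9,16],[12,0]]
[[8,17],[9,16],[12,0]]
[[8,17],[9,16],[12,17],[25,0]]
[[8,17],[9,16],[12,17],[25,0]]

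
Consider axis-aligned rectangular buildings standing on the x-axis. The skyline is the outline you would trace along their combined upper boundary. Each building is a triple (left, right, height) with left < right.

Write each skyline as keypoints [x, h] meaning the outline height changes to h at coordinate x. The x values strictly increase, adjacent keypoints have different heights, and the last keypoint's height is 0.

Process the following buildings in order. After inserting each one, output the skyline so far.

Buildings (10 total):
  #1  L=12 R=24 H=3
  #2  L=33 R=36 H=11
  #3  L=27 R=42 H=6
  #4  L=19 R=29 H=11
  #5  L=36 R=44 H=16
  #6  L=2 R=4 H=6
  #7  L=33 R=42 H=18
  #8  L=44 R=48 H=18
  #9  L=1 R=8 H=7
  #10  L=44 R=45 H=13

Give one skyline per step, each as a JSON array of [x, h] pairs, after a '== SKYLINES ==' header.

== SKYLINES ==
[[12,3],[24,0]]
[[12,3],[24,0],[33,11],[36,0]]
[[12,3],[24,0],[27,6],[33,11],[36,6],[42,0]]
[[12,3],[19,11],[29,6],[33,11],[36,6],[42,0]]
[[12,3],[19,11],[29,6],[33,11],[36,16],[44,0]]
[[2,6],[4,0],[12,3],[19,11],[29,6],[33,11],[36,16],[44,0]]
[[2,6],[4,0],[12,3],[19,11],[29,6],[33,18],[42,16],[44,0]]
[[2,6],[4,0],[12,3],[19,11],[29,6],[33,18],[42,16],[44,18],[48,0]]
[[1,7],[8,0],[12,3],[19,11],[29,6],[33,18],[42,16],[44,18],[48,0]]
[[1,7],[8,0],[12,3],[19,11],[29,6],[33,18],[42,16],[44,18],[48,0]]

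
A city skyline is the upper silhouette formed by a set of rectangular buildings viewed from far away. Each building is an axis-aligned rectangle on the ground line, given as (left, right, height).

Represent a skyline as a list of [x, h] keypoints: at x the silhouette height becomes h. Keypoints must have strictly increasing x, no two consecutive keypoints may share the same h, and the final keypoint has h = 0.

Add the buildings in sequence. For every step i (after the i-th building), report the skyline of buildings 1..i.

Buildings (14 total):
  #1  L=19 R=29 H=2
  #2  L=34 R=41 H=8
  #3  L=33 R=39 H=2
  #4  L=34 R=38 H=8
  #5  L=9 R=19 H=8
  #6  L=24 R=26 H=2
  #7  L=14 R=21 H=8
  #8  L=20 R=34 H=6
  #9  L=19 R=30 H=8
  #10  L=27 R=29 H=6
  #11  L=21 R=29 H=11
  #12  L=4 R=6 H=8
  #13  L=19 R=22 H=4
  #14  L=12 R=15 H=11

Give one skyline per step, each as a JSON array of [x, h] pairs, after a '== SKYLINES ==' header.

== SKYLINES ==
[[19,2],[29,0]]
[[19,2],[29,0],[34,8],[41,0]]
[[19,2],[29,0],[33,2],[34,8],[41,0]]
[[19,2],[29,0],[33,2],[34,8],[41,0]]
[[9,8],[19,2],[29,0],[33,2],[34,8],[41,0]]
[[9,8],[19,2],[29,0],[33,2],[34,8],[41,0]]
[[9,8],[21,2],[29,0],[33,2],[34,8],[41,0]]
[[9,8],[21,6],[34,8],[41,0]]
[[9,8],[30,6],[34,8],[41,0]]
[[9,8],[30,6],[34,8],[41,0]]
[[9,8],[21,11],[29,8],[30,6],[34,8],[41,0]]
[[4,8],[6,0],[9,8],[21,11],[29,8],[30,6],[34,8],[41,0]]
[[4,8],[6,0],[9,8],[21,11],[29,8],[30,6],[34,8],[41,0]]
[[4,8],[6,0],[9,8],[12,11],[15,8],[21,11],[29,8],[30,6],[34,8],[41,0]]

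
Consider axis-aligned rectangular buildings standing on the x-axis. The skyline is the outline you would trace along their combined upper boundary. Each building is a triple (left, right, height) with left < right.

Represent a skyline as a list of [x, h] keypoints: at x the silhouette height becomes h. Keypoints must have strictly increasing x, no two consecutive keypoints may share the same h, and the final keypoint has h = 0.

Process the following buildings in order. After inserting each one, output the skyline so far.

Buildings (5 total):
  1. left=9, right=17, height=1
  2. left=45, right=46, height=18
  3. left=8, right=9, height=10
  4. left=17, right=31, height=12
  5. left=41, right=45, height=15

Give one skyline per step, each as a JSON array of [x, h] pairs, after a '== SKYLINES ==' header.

== SKYLINES ==
[[9,1],[17,0]]
[[9,1],[17,0],[45,18],[46,0]]
[[8,10],[9,1],[17,0],[45,18],[46,0]]
[[8,10],[9,1],[17,12],[31,0],[45,18],[46,0]]
[[8,10],[9,1],[17,12],[31,0],[41,15],[45,18],[46,0]]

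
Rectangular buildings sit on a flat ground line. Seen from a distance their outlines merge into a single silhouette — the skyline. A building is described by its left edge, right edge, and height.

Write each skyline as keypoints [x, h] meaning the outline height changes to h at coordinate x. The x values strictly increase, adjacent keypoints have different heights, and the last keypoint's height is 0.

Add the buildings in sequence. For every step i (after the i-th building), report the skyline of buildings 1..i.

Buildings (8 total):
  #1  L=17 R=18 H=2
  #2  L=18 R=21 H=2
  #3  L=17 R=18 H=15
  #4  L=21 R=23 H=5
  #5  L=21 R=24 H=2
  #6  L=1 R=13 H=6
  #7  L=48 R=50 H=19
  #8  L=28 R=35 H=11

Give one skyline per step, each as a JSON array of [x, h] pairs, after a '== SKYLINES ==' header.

== SKYLINES ==
[[17,2],[18,0]]
[[17,2],[21,0]]
[[17,15],[18,2],[21,0]]
[[17,15],[18,2],[21,5],[23,0]]
[[17,15],[18,2],[21,5],[23,2],[24,0]]
[[1,6],[13,0],[17,15],[18,2],[21,5],[23,2],[24,0]]
[[1,6],[13,0],[17,15],[18,2],[21,5],[23,2],[24,0],[48,19],[50,0]]
[[1,6],[13,0],[17,15],[18,2],[21,5],[23,2],[24,0],[28,11],[35,0],[48,19],[50,0]]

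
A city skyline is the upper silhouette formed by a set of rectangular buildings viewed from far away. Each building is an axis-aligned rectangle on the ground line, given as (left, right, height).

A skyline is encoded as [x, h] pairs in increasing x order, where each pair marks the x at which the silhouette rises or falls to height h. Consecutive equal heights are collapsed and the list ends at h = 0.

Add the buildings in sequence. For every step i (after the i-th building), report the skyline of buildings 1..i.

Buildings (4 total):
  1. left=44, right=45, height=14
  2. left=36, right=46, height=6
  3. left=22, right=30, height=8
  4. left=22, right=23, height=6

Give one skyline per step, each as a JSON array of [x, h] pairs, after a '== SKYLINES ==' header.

== SKYLINES ==
[[44,14],[45,0]]
[[36,6],[44,14],[45,6],[46,0]]
[[22,8],[30,0],[36,6],[44,14],[45,6],[46,0]]
[[22,8],[30,0],[36,6],[44,14],[45,6],[46,0]]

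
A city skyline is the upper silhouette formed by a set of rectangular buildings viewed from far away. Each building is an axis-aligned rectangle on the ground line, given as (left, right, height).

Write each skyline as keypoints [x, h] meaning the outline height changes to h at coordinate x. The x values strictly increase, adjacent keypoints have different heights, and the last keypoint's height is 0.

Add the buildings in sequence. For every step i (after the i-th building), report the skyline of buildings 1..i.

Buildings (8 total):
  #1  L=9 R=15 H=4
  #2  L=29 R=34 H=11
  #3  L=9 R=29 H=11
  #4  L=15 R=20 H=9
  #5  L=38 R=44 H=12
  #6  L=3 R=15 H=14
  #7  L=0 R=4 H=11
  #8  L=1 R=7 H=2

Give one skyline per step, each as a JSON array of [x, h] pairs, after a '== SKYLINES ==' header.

== SKYLINES ==
[[9,4],[15,0]]
[[9,4],[15,0],[29,11],[34,0]]
[[9,11],[34,0]]
[[9,11],[34,0]]
[[9,11],[34,0],[38,12],[44,0]]
[[3,14],[15,11],[34,0],[38,12],[44,0]]
[[0,11],[3,14],[15,11],[34,0],[38,12],[44,0]]
[[0,11],[3,14],[15,11],[34,0],[38,12],[44,0]]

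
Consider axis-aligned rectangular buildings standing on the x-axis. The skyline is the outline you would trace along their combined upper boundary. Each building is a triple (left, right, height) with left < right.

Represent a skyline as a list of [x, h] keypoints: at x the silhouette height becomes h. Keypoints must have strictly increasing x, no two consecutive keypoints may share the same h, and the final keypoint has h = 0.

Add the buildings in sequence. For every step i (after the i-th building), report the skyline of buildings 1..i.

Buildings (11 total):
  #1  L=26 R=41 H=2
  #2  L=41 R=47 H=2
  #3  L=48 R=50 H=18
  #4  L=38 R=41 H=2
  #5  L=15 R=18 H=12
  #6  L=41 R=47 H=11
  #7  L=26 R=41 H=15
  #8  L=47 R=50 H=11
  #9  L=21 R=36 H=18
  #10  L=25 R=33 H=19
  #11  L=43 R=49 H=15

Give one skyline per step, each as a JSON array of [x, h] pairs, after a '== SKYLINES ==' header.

== SKYLINES ==
[[26,2],[41,0]]
[[26,2],[47,0]]
[[26,2],[47,0],[48,18],[50,0]]
[[26,2],[47,0],[48,18],[50,0]]
[[15,12],[18,0],[26,2],[47,0],[48,18],[50,0]]
[[15,12],[18,0],[26,2],[41,11],[47,0],[48,18],[50,0]]
[[15,12],[18,0],[26,15],[41,11],[47,0],[48,18],[50,0]]
[[15,12],[18,0],[26,15],[41,11],[48,18],[50,0]]
[[15,12],[18,0],[21,18],[36,15],[41,11],[48,18],[50,0]]
[[15,12],[18,0],[21,18],[25,19],[33,18],[36,15],[41,11],[48,18],[50,0]]
[[15,12],[18,0],[21,18],[25,19],[33,18],[36,15],[41,11],[43,15],[48,18],[50,0]]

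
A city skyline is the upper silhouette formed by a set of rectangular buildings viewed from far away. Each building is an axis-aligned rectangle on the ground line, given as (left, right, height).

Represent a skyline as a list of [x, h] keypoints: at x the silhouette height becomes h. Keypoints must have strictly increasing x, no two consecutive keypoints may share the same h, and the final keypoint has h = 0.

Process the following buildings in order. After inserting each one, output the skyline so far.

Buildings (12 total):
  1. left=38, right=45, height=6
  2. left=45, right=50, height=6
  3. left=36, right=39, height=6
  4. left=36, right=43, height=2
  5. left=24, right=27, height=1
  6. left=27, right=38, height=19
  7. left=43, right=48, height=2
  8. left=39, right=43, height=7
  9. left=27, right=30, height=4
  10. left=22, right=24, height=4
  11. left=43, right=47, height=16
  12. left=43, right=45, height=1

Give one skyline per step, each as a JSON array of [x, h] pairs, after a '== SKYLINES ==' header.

== SKYLINES ==
[[38,6],[45,0]]
[[38,6],[50,0]]
[[36,6],[50,0]]
[[36,6],[50,0]]
[[24,1],[27,0],[36,6],[50,0]]
[[24,1],[27,19],[38,6],[50,0]]
[[24,1],[27,19],[38,6],[50,0]]
[[24,1],[27,19],[38,6],[39,7],[43,6],[50,0]]
[[24,1],[27,19],[38,6],[39,7],[43,6],[50,0]]
[[22,4],[24,1],[27,19],[38,6],[39,7],[43,6],[50,0]]
[[22,4],[24,1],[27,19],[38,6],[39,7],[43,16],[47,6],[50,0]]
[[22,4],[24,1],[27,19],[38,6],[39,7],[43,16],[47,6],[50,0]]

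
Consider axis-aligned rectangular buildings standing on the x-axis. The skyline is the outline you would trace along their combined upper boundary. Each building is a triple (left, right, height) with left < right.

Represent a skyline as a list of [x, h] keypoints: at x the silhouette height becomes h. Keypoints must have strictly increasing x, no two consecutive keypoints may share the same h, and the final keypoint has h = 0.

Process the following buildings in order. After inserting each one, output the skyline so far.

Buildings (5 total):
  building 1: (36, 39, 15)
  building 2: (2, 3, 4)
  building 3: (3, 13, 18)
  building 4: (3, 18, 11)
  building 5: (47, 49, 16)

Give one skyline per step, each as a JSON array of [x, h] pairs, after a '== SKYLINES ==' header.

== SKYLINES ==
[[36,15],[39,0]]
[[2,4],[3,0],[36,15],[39,0]]
[[2,4],[3,18],[13,0],[36,15],[39,0]]
[[2,4],[3,18],[13,11],[18,0],[36,15],[39,0]]
[[2,4],[3,18],[13,11],[18,0],[36,15],[39,0],[47,16],[49,0]]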